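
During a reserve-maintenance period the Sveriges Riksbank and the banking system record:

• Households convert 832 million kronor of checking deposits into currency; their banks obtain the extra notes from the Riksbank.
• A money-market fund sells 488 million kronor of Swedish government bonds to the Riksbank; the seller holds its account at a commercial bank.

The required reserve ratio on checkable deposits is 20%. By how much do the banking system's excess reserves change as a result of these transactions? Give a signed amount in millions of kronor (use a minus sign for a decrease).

-275.2 million

Currency withdrawal 832 million kronor: reserves −832M, deposits −832M.
Asset purchase (from non-banks) 488 million kronor: reserves +488M, deposits +488M.
Totals: Δreserves = −344M, Δdeposits = −344M.
Δrequired reserves = 20% × −344M = −68.8M.
Δexcess reserves = Δreserves − Δrequired = −344M − (−68.8M) = -275.2 million.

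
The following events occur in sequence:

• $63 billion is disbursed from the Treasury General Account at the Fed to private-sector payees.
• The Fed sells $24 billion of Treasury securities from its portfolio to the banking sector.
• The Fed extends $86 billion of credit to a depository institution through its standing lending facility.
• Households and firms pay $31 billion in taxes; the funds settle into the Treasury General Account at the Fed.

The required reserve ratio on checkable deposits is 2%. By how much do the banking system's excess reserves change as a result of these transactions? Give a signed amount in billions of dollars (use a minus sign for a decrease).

Government spending $63 billion: reserves +$63B, deposits +$63B.
OMO sale (to banks) $24 billion: reserves −$24B, deposits 0.
Discount-window loan $86 billion: reserves +$86B, deposits 0.
Government account inflow $31 billion: reserves −$31B, deposits −$31B.
Totals: Δreserves = +$94B, Δdeposits = +$32B.
Δrequired reserves = 2% × +$32B = +$0.64B.
Δexcess reserves = Δreserves − Δrequired = +$94B − (+$0.64B) = +$93.36 billion.

+$93.36 billion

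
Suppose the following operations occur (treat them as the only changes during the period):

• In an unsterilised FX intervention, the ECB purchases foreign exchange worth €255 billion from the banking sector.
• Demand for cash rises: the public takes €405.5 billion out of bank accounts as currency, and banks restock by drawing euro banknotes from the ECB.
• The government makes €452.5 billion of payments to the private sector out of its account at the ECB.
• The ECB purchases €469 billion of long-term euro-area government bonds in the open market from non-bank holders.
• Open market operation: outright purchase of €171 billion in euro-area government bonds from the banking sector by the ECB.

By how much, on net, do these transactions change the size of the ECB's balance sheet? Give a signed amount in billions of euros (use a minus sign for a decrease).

+€895 billion

FX purchase €255 billion: an ECB asset is acquired → +€255B.
Currency withdrawal €405.5 billion: only the composition of liabilities changes → 0.
Government spending €452.5 billion: only the composition of liabilities changes → 0.
Asset purchase (from non-banks) €469 billion: an ECB asset is acquired → +€469B.
OMO purchase (from banks) €171 billion: an ECB asset is acquired → +€171B.
Net: 255 + 0 + 0 + 469 + 171 = +€895 billion.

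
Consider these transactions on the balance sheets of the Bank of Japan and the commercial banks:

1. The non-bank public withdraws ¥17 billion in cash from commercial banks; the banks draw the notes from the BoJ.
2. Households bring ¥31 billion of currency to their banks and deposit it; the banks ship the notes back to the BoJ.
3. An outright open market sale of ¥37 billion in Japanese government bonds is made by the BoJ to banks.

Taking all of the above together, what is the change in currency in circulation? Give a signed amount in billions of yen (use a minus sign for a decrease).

-¥14 billion

Currency withdrawal ¥17 billion: notes leave the central bank → +¥17B.
Currency deposit ¥31 billion: notes return to the central bank → −¥31B.
OMO sale (to banks) ¥37 billion: no currency enters or leaves circulation → 0.
Net: 17 − 31 + 0 = -¥14 billion.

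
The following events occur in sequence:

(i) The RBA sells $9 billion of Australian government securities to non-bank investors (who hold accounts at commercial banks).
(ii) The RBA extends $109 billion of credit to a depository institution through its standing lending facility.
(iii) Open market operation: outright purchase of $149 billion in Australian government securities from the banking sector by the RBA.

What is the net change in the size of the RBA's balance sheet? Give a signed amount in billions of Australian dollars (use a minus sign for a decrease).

RBA balance sheet:
  Assets:      Securities +$140B, Loans to banks +$109B
  Liabilities: Bank reserves +$249B
Change in total RBA assets = +$249 billion.

+$249 billion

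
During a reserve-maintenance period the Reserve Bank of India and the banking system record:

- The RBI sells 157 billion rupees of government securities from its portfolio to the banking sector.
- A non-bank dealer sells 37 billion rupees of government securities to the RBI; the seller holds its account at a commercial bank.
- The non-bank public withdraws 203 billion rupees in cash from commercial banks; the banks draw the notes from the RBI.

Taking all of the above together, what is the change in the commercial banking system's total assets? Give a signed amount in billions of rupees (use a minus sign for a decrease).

-166 billion

RBI balance sheet:
  Assets:      Securities −120B
  Liabilities: Bank reserves −323B, Currency in circulation +203B
Commercial banking system:
  Assets:      Reserves at CB −323B, Securities +157B
  Liabilities: Checkable deposits −166B
Change in total bank assets = -166 billion.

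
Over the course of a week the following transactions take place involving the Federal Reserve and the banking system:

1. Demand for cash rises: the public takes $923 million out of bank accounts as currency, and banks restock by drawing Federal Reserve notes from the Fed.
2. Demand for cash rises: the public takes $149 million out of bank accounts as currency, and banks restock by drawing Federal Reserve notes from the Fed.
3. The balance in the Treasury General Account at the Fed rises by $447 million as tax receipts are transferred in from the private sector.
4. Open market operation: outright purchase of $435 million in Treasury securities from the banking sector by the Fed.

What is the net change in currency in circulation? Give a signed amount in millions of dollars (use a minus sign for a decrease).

Currency withdrawal $923 million: notes leave the central bank → +$923M.
Currency withdrawal $149 million: notes leave the central bank → +$149M.
Government account inflow $447 million: no currency enters or leaves circulation → 0.
OMO purchase (from banks) $435 million: no currency enters or leaves circulation → 0.
Net: 923 + 149 + 0 + 0 = +$1072 million.

+$1072 million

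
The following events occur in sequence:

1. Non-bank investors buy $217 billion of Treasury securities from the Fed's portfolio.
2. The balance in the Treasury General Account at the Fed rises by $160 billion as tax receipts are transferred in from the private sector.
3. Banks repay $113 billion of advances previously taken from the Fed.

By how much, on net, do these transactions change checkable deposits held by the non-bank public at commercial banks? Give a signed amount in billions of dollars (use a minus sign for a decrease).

-$377 billion

Asset sale (to non-banks) $217 billion: non-bank counterparties' bank balances fall → −$217B.
Government account inflow $160 billion: non-bank counterparties' bank balances fall → −$160B.
Discount-window repayment $113 billion: the counterparty is a bank, so public deposits are unchanged → 0.
Net: −217 − 160 + 0 = -$377 billion.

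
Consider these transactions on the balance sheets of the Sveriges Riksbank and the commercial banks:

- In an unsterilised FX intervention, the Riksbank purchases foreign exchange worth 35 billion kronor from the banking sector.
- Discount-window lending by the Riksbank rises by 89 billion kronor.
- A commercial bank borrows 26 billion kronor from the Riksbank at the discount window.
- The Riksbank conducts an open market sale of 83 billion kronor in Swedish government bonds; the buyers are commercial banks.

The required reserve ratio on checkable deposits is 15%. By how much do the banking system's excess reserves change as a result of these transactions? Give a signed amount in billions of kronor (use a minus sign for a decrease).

FX purchase 35 billion kronor: reserves +35B, deposits 0.
Discount-window loan 89 billion kronor: reserves +89B, deposits 0.
Discount-window loan 26 billion kronor: reserves +26B, deposits 0.
OMO sale (to banks) 83 billion kronor: reserves −83B, deposits 0.
Totals: Δreserves = +67B, Δdeposits = 0.
Δrequired reserves = 15% × 0 = 0.
Δexcess reserves = Δreserves − Δrequired = +67B − (0) = +67 billion.

+67 billion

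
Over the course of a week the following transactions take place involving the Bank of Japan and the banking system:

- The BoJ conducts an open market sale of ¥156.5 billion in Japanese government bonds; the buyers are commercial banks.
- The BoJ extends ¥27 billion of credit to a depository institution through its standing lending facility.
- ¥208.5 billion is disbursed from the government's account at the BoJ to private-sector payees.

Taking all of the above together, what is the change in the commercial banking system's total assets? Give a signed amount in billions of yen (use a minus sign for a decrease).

+¥235.5 billion

BoJ balance sheet:
  Assets:      Securities −¥156.5B, Loans to banks +¥27B
  Liabilities: Bank reserves +¥79B, Government deposits −¥208.5B
Commercial banking system:
  Assets:      Reserves at CB +¥79B, Securities +¥156.5B
  Liabilities: Checkable deposits +¥208.5B, Borrowings from CB +¥27B
Change in total bank assets = +¥235.5 billion.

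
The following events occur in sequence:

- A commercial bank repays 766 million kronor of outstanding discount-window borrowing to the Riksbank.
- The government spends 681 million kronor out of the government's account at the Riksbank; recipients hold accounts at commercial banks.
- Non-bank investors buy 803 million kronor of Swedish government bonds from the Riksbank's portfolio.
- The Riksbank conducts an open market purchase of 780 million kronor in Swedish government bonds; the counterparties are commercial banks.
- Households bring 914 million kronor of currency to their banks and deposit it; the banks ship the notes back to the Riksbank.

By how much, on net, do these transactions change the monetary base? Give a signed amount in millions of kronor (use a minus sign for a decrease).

Discount-window repayment 766 million kronor: Riksbank balance sheet contracts → −766M.
Government spending 681 million kronor: a non-base liability converts back to reserves → +681M.
Asset sale (to non-banks) 803 million kronor: Riksbank balance sheet contracts → −803M.
OMO purchase (from banks) 780 million kronor: Riksbank balance sheet expands → +780M.
Currency deposit 914 million kronor: just a shift between currency and reserves — both are base money → 0.
Net: −766 + 681 − 803 + 780 + 0 = -108 million.

-108 million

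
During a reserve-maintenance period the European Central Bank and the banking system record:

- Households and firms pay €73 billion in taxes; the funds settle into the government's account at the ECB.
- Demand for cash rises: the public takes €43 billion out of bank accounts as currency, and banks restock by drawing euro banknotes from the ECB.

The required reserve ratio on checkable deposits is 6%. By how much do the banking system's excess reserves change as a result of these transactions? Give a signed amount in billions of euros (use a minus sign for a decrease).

-€109.04 billion

Government account inflow €73 billion: reserves −€73B, deposits −€73B.
Currency withdrawal €43 billion: reserves −€43B, deposits −€43B.
Totals: Δreserves = −€116B, Δdeposits = −€116B.
Δrequired reserves = 6% × −€116B = −€6.96B.
Δexcess reserves = Δreserves − Δrequired = −€116B − (−€6.96B) = -€109.04 billion.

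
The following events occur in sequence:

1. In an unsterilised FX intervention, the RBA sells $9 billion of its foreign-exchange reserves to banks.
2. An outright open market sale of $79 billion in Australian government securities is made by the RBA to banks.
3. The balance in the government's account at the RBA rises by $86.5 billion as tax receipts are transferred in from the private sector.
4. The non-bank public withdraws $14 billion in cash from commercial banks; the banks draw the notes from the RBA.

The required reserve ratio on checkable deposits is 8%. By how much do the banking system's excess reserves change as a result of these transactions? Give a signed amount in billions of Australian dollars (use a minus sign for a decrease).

-$180.46 billion

FX sale $9 billion: reserves −$9B, deposits 0.
OMO sale (to banks) $79 billion: reserves −$79B, deposits 0.
Government account inflow $86.5 billion: reserves −$86.5B, deposits −$86.5B.
Currency withdrawal $14 billion: reserves −$14B, deposits −$14B.
Totals: Δreserves = −$188.5B, Δdeposits = −$100.5B.
Δrequired reserves = 8% × −$100.5B = −$8.04B.
Δexcess reserves = Δreserves − Δrequired = −$188.5B − (−$8.04B) = -$180.46 billion.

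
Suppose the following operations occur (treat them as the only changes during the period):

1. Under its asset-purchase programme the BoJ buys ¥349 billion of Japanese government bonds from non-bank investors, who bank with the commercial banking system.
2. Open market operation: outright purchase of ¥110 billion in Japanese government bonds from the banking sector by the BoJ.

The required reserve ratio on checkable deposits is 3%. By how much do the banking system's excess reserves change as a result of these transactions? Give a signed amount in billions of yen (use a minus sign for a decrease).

+¥448.53 billion

Asset purchase (from non-banks) ¥349 billion: reserves +¥349B, deposits +¥349B.
OMO purchase (from banks) ¥110 billion: reserves +¥110B, deposits 0.
Totals: Δreserves = +¥459B, Δdeposits = +¥349B.
Δrequired reserves = 3% × +¥349B = +¥10.47B.
Δexcess reserves = Δreserves − Δrequired = +¥459B − (+¥10.47B) = +¥448.53 billion.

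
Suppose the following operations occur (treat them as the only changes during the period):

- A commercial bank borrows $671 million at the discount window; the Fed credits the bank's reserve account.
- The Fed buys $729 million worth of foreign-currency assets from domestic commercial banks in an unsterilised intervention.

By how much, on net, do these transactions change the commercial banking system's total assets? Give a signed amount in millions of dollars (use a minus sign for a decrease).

Discount-window loan $671 million: bank balance sheets expand → +$671M.
FX purchase $729 million: just an asset swap on bank balance sheets → 0.
Net: 671 + 0 = +$671 million.

+$671 million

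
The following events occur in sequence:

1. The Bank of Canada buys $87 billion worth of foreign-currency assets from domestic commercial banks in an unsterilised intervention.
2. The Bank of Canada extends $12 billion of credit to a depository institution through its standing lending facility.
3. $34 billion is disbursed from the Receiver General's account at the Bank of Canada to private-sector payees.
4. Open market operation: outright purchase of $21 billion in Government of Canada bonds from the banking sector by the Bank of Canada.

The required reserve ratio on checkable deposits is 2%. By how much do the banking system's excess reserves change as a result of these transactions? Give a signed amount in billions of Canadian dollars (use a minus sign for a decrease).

+$153.32 billion

FX purchase $87 billion: reserves +$87B, deposits 0.
Discount-window loan $12 billion: reserves +$12B, deposits 0.
Government spending $34 billion: reserves +$34B, deposits +$34B.
OMO purchase (from banks) $21 billion: reserves +$21B, deposits 0.
Totals: Δreserves = +$154B, Δdeposits = +$34B.
Δrequired reserves = 2% × +$34B = +$0.68B.
Δexcess reserves = Δreserves − Δrequired = +$154B − (+$0.68B) = +$153.32 billion.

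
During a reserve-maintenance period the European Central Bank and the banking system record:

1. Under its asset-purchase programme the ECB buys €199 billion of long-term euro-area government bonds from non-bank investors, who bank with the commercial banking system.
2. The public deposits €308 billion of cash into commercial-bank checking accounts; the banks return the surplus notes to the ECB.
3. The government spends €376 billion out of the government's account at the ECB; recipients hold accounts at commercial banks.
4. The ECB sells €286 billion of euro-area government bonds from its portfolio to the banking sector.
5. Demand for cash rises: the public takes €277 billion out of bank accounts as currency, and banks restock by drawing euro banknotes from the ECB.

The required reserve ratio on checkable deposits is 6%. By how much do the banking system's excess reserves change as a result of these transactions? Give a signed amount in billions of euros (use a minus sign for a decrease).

Asset purchase (from non-banks) €199 billion: reserves +€199B, deposits +€199B.
Currency deposit €308 billion: reserves +€308B, deposits +€308B.
Government spending €376 billion: reserves +€376B, deposits +€376B.
OMO sale (to banks) €286 billion: reserves −€286B, deposits 0.
Currency withdrawal €277 billion: reserves −€277B, deposits −€277B.
Totals: Δreserves = +€320B, Δdeposits = +€606B.
Δrequired reserves = 6% × +€606B = +€36.36B.
Δexcess reserves = Δreserves − Δrequired = +€320B − (+€36.36B) = +€283.64 billion.

+€283.64 billion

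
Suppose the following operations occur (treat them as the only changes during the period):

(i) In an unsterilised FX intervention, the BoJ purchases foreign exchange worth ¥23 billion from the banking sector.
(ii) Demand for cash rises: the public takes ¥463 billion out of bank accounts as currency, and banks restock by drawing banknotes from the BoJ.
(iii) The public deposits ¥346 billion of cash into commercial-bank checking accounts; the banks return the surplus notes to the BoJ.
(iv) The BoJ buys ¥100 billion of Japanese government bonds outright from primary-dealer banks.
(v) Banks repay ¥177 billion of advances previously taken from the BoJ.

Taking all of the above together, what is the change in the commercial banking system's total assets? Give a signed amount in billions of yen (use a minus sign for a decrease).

FX purchase ¥23 billion: just an asset swap on bank balance sheets → 0.
Currency withdrawal ¥463 billion: bank balance sheets shrink → −¥463B.
Currency deposit ¥346 billion: bank balance sheets expand → +¥346B.
OMO purchase (from banks) ¥100 billion: just an asset swap on bank balance sheets → 0.
Discount-window repayment ¥177 billion: bank balance sheets shrink → −¥177B.
Net: 0 − 463 + 346 + 0 − 177 = -¥294 billion.

-¥294 billion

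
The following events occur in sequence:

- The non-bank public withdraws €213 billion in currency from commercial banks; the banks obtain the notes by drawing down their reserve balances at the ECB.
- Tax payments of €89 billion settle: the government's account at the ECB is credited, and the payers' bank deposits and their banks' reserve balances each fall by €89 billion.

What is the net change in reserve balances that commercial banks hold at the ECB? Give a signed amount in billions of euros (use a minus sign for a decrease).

ECB balance sheet:
  Assets:      no change
  Liabilities: Bank reserves −€302B, Currency in circulation +€213B, Government deposits +€89B
Commercial banking system:
  Assets:      Reserves at CB −€302B
  Liabilities: Checkable deposits −€302B
So the change in reserve balances that commercial banks hold at the ECB is -€302 billion.

-€302 billion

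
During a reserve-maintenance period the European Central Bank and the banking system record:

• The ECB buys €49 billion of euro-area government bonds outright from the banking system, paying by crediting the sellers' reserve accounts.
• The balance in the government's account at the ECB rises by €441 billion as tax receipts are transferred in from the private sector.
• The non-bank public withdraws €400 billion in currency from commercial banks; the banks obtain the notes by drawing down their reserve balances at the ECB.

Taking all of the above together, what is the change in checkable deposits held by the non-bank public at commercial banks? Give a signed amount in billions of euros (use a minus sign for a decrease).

-€841 billion

ECB balance sheet:
  Assets:      Securities +€49B
  Liabilities: Bank reserves −€792B, Currency in circulation +€400B, Government deposits +€441B
Commercial banking system:
  Assets:      Reserves at CB −€792B, Securities −€49B
  Liabilities: Checkable deposits −€841B
So the change in checkable deposits held by the non-bank public at commercial banks is -€841 billion.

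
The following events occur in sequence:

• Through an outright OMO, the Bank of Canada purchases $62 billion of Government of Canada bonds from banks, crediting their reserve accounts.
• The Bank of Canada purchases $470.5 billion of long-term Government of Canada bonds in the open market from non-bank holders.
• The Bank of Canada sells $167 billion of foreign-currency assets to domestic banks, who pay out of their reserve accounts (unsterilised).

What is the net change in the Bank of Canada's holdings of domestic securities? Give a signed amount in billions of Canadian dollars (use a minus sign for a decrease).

+$532.5 billion

OMO purchase (from banks) $62 billion: securities added to the Bank of Canada's portfolio → +$62B.
Asset purchase (from non-banks) $470.5 billion: securities added to the Bank of Canada's portfolio → +$470.5B.
FX sale $167 billion: the Bank of Canada's securities portfolio is untouched → 0.
Net: 62 + 470.5 + 0 = +$532.5 billion.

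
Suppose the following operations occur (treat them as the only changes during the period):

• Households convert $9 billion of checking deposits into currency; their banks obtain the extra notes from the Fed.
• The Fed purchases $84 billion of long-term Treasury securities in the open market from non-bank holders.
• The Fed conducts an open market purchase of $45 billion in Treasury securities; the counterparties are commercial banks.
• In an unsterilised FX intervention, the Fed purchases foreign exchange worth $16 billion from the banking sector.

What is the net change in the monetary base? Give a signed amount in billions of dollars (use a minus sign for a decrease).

Fed balance sheet:
  Assets:      Securities +$129B, Foreign assets +$16B
  Liabilities: Bank reserves +$136B, Currency in circulation +$9B
Monetary base = currency + reserves: +$9B + (+$136B) = +$145 billion.

+$145 billion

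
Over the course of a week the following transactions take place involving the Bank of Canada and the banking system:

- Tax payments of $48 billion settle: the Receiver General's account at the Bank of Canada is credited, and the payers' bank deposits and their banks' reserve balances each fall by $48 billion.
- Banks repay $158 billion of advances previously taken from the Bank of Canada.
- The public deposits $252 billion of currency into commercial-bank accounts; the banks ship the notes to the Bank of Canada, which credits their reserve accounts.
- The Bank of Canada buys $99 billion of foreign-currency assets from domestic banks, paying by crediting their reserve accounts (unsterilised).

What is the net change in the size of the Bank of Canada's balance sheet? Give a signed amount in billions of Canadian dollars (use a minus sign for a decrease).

-$59 billion

Government account inflow $48 billion: only the composition of liabilities changes → 0.
Discount-window repayment $158 billion: a Bank of Canada asset is shed → −$158B.
Currency deposit $252 billion: only the composition of liabilities changes → 0.
FX purchase $99 billion: a Bank of Canada asset is acquired → +$99B.
Net: 0 − 158 + 0 + 99 = -$59 billion.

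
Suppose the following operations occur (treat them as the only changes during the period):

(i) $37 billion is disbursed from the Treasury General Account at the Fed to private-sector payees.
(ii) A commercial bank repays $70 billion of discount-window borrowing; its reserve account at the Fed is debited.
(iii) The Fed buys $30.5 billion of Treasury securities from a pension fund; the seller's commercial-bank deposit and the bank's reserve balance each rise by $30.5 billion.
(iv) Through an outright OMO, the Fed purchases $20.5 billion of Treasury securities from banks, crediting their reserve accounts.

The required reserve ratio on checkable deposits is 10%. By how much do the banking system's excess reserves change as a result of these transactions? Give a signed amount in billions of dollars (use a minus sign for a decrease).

+$11.25 billion

Government spending $37 billion: reserves +$37B, deposits +$37B.
Discount-window repayment $70 billion: reserves −$70B, deposits 0.
Asset purchase (from non-banks) $30.5 billion: reserves +$30.5B, deposits +$30.5B.
OMO purchase (from banks) $20.5 billion: reserves +$20.5B, deposits 0.
Totals: Δreserves = +$18B, Δdeposits = +$67.5B.
Δrequired reserves = 10% × +$67.5B = +$6.75B.
Δexcess reserves = Δreserves − Δrequired = +$18B − (+$6.75B) = +$11.25 billion.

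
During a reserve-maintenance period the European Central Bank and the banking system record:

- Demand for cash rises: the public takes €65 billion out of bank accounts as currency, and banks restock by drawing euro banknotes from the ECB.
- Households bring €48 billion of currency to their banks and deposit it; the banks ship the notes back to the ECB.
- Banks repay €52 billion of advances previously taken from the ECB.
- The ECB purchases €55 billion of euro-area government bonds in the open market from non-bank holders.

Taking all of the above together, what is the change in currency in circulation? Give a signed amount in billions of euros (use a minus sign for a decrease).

+€17 billion

Currency withdrawal €65 billion: notes leave the central bank → +€65B.
Currency deposit €48 billion: notes return to the central bank → −€48B.
Discount-window repayment €52 billion: no currency enters or leaves circulation → 0.
Asset purchase (from non-banks) €55 billion: no currency enters or leaves circulation → 0.
Net: 65 − 48 + 0 + 0 = +€17 billion.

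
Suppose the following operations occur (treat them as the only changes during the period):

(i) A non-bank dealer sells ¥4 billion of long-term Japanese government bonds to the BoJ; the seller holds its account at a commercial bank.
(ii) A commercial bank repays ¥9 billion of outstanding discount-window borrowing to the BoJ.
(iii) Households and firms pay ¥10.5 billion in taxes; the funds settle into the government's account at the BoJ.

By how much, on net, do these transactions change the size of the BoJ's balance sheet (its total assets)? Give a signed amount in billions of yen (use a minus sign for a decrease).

-¥5 billion

BoJ balance sheet:
  Assets:      Securities +¥4B, Loans to banks −¥9B
  Liabilities: Bank reserves −¥15.5B, Government deposits +¥10.5B
Change in total BoJ assets = -¥5 billion.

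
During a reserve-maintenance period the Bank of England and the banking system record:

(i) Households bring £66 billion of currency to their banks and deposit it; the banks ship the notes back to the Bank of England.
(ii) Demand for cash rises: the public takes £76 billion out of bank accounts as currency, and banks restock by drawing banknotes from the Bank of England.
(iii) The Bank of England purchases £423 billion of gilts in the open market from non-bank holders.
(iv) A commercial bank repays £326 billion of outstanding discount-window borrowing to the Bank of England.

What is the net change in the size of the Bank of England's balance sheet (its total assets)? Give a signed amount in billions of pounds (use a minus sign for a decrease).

Currency deposit £66 billion: only the composition of liabilities changes → 0.
Currency withdrawal £76 billion: only the composition of liabilities changes → 0.
Asset purchase (from non-banks) £423 billion: a Bank of England asset is acquired → +£423B.
Discount-window repayment £326 billion: a Bank of England asset is shed → −£326B.
Net: 0 + 0 + 423 − 326 = +£97 billion.

+£97 billion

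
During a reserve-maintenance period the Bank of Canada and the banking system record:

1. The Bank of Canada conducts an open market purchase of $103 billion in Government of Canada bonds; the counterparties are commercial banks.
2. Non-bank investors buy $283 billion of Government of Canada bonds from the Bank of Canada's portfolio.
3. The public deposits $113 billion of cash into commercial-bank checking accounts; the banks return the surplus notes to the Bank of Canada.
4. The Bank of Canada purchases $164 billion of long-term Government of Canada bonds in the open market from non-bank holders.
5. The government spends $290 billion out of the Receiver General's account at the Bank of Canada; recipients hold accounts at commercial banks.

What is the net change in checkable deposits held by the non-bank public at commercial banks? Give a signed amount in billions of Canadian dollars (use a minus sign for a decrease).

Bank of Canada balance sheet:
  Assets:      Securities −$16B
  Liabilities: Bank reserves +$387B, Currency in circulation −$113B, Government deposits −$290B
Commercial banking system:
  Assets:      Reserves at CB +$387B, Securities −$103B
  Liabilities: Checkable deposits +$284B
So the change in checkable deposits held by the non-bank public at commercial banks is +$284 billion.

+$284 billion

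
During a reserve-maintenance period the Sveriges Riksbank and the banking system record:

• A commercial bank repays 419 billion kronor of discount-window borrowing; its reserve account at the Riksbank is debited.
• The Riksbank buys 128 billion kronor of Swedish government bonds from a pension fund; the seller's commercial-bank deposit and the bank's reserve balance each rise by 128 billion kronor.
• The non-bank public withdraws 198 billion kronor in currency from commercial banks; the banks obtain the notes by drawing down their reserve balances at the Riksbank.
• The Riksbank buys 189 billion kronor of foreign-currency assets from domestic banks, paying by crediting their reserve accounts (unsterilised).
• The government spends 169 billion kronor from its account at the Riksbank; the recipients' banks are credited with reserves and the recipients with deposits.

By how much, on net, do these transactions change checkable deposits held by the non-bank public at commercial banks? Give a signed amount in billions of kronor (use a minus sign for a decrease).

+99 billion

Riksbank balance sheet:
  Assets:      Securities +128B, Loans to banks −419B, Foreign assets +189B
  Liabilities: Bank reserves −131B, Currency in circulation +198B, Government deposits −169B
Commercial banking system:
  Assets:      Reserves at CB −131B, Foreign assets −189B
  Liabilities: Checkable deposits +99B, Borrowings from CB −419B
So the change in checkable deposits held by the non-bank public at commercial banks is +99 billion.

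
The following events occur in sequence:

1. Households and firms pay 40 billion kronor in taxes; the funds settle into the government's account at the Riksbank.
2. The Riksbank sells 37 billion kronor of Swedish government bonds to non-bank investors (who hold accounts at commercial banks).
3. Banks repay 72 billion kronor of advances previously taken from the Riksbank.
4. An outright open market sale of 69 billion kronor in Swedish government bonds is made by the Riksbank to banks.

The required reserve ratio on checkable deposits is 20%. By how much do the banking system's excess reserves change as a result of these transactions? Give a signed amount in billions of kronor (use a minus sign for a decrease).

Government account inflow 40 billion kronor: reserves −40B, deposits −40B.
Asset sale (to non-banks) 37 billion kronor: reserves −37B, deposits −37B.
Discount-window repayment 72 billion kronor: reserves −72B, deposits 0.
OMO sale (to banks) 69 billion kronor: reserves −69B, deposits 0.
Totals: Δreserves = −218B, Δdeposits = −77B.
Δrequired reserves = 20% × −77B = −15.4B.
Δexcess reserves = Δreserves − Δrequired = −218B − (−15.4B) = -202.6 billion.

-202.6 billion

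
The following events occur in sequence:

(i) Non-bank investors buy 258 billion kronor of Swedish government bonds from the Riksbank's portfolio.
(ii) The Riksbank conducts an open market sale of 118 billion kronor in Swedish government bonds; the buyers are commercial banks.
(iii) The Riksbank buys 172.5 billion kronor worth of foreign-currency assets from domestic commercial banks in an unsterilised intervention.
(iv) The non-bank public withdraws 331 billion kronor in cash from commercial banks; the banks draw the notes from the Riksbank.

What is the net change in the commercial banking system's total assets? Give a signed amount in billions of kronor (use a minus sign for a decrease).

Asset sale (to non-banks) 258 billion kronor: bank balance sheets shrink → −258B.
OMO sale (to banks) 118 billion kronor: just an asset swap on bank balance sheets → 0.
FX purchase 172.5 billion kronor: just an asset swap on bank balance sheets → 0.
Currency withdrawal 331 billion kronor: bank balance sheets shrink → −331B.
Net: −258 + 0 + 0 − 331 = -589 billion.

-589 billion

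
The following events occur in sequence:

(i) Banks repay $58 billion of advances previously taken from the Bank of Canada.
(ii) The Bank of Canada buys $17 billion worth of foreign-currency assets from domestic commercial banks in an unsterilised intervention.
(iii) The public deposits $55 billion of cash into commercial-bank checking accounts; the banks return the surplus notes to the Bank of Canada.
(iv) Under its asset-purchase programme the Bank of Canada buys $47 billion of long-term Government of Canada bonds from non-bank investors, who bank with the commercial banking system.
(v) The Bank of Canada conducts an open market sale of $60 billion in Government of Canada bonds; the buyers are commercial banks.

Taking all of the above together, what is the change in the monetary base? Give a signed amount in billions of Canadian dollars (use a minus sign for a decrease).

Bank of Canada balance sheet:
  Assets:      Securities −$13B, Loans to banks −$58B, Foreign assets +$17B
  Liabilities: Bank reserves +$1B, Currency in circulation −$55B
Monetary base = currency + reserves: −$55B + (+$1B) = -$54 billion.

-$54 billion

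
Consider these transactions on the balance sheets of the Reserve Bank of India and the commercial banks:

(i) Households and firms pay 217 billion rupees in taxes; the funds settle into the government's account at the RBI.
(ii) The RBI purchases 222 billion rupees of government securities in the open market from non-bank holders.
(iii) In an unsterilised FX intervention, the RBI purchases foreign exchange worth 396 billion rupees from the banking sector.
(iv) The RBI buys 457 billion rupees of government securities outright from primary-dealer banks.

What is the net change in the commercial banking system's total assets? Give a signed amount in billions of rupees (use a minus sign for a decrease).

Government account inflow 217 billion rupees: bank balance sheets shrink → −217B.
Asset purchase (from non-banks) 222 billion rupees: bank balance sheets expand → +222B.
FX purchase 396 billion rupees: just an asset swap on bank balance sheets → 0.
OMO purchase (from banks) 457 billion rupees: just an asset swap on bank balance sheets → 0.
Net: −217 + 222 + 0 + 0 = +5 billion.

+5 billion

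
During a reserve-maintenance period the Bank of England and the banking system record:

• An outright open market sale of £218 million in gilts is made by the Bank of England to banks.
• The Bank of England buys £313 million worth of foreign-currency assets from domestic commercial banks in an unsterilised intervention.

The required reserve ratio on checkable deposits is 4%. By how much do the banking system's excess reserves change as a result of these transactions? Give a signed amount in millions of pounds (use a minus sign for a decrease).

OMO sale (to banks) £218 million: reserves −£218M, deposits 0.
FX purchase £313 million: reserves +£313M, deposits 0.
Totals: Δreserves = +£95M, Δdeposits = 0.
Δrequired reserves = 4% × 0 = 0.
Δexcess reserves = Δreserves − Δrequired = +£95M − (0) = +£95 million.

+£95 million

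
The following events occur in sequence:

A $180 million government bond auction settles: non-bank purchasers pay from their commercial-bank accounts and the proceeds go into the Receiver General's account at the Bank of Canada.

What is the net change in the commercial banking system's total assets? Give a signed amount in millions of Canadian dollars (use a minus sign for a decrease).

Bank of Canada balance sheet:
  Assets:      no change
  Liabilities: Bank reserves −$180M, Government deposits +$180M
Commercial banking system:
  Assets:      Reserves at CB −$180M
  Liabilities: Checkable deposits −$180M
Change in total bank assets = -$180 million.

-$180 million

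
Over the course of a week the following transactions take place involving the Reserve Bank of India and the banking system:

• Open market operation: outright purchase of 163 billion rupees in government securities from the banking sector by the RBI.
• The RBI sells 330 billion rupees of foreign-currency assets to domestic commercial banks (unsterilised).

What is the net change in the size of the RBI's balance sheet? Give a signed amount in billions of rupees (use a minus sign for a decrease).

RBI balance sheet:
  Assets:      Securities +163B, Foreign assets −330B
  Liabilities: Bank reserves −167B
Commercial banking system:
  Assets:      Reserves at CB −167B, Securities −163B, Foreign assets +330B
  Liabilities: no change
Change in total RBI assets = -167 billion.

-167 billion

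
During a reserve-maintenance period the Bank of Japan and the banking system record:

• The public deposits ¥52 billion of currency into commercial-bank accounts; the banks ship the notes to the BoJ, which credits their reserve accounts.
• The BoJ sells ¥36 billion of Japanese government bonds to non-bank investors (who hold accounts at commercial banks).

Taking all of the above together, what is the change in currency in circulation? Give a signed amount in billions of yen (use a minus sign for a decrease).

BoJ balance sheet:
  Assets:      Securities −¥36B
  Liabilities: Bank reserves +¥16B, Currency in circulation −¥52B
So the change in currency in circulation is -¥52 billion.

-¥52 billion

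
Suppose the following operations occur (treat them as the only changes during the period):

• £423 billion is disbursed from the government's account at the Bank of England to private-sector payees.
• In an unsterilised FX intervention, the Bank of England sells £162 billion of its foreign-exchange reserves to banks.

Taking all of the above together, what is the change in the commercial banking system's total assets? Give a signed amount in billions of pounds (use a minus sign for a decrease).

+£423 billion

Government spending £423 billion: bank balance sheets expand → +£423B.
FX sale £162 billion: just an asset swap on bank balance sheets → 0.
Net: 423 + 0 = +£423 billion.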